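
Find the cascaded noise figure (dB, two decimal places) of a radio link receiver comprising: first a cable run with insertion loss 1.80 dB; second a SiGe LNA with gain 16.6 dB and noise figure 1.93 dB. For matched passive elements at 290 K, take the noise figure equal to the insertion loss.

Convert to linear (a loss of L dB is a gain of −L dB): F_i = 10^(NF_i/10), G_i = 10^(G_i,dB/10)
  Stage 1: F_1 = 10^(1.80/10) = 1.514, G_1 = 10^(−1.80/10) = 0.6607
  Stage 2: F_2 = 10^(1.93/10) = 1.560, G_2 = 10^(16.6/10) = 45.71
Friis cascade:
  F = 1.514 + (1.560 − 1)/0.6607 = 2.360
NF = 10 log₁₀(2.360) = 3.73 dB

3.73 dB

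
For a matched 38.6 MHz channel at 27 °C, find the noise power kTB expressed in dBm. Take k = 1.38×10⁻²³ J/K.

T = 27 °C + 273.15 = 300.15 K
P_n = kTB = 1.38×10⁻²³ × 300.15 × 3.86×10⁷ = 1.60×10⁻¹³ W
In dBm: 10 log₁₀(1.60×10⁻¹³ / 10⁻³) = −98.0 dBm

−98.0 dBm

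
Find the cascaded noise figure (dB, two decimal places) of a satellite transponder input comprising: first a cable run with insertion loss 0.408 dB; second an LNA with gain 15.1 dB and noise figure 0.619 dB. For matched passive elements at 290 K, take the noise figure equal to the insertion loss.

Convert to linear (a loss of L dB is a gain of −L dB): F_i = 10^(NF_i/10), G_i = 10^(G_i,dB/10)
  Stage 1: F_1 = 10^(0.408/10) = 1.098, G_1 = 10^(−0.408/10) = 0.9103
  Stage 2: F_2 = 10^(0.619/10) = 1.153, G_2 = 10^(15.1/10) = 32.36
Friis cascade:
  F = 1.098 + (1.153 − 1)/0.9103 = 1.267
NF = 10 log₁₀(1.267) = 1.03 dB

1.03 dB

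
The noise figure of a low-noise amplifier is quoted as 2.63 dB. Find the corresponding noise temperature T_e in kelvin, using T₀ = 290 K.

241 K

F = 10^(2.63/10) = 1.83231
T_e = (F − 1)·T₀ = (1.83231 − 1) × 290 = 241 K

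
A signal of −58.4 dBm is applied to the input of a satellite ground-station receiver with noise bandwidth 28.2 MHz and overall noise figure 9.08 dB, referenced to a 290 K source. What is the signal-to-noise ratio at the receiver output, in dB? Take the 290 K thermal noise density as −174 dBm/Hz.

Noise floor: N = −174 + 10 log₁₀(B) + NF
10 log₁₀(2.82×10⁷) = 74.5 dB
N = −174 + 74.5 + 9.08 = −90.42 dBm
SNR = P_sig − N = −58.4 − (−90.42) = 32.02 dB → 32.0 dB

32.0 dB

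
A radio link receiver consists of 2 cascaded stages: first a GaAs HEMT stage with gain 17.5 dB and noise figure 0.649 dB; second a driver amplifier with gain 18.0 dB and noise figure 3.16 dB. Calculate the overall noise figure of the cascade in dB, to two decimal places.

0.72 dB

Convert to linear (a loss of L dB is a gain of −L dB): F_i = 10^(NF_i/10), G_i = 10^(G_i,dB/10)
  Stage 1: F_1 = 10^(0.649/10) = 1.161, G_1 = 10^(17.5/10) = 56.23
  Stage 2: F_2 = 10^(3.16/10) = 2.070, G_2 = 10^(18.0/10) = 63.10
Friis cascade:
  F = 1.161 + (2.070 − 1)/56.23 = 1.180
NF = 10 log₁₀(1.180) = 0.72 dB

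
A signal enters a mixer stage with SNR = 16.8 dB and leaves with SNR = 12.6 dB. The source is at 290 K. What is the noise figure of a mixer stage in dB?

NF (dB) = SNR_in(dB) − SNR_out(dB) when the source is at T₀
NF = 16.8 − 12.6 = 4.2 dB

4.2 dB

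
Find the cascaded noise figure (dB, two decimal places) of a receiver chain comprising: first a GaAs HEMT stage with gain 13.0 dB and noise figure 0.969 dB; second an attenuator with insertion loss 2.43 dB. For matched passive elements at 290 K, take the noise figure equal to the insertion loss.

1.10 dB

Convert to linear (a loss of L dB is a gain of −L dB): F_i = 10^(NF_i/10), G_i = 10^(G_i,dB/10)
  Stage 1: F_1 = 10^(0.969/10) = 1.250, G_1 = 10^(13.0/10) = 19.95
  Stage 2: F_2 = 10^(2.43/10) = 1.750, G_2 = 10^(−2.43/10) = 0.5715
Friis cascade:
  F = 1.250 + (1.750 − 1)/19.95 = 1.288
NF = 10 log₁₀(1.288) = 1.10 dB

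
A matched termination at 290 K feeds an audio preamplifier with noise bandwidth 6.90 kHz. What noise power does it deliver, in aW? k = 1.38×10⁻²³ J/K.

P_n = kTB = 1.38×10⁻²³ × 290 × 6.90×10³ = 2.76×10⁻¹⁷ W = 27.6 aW

27.6 aW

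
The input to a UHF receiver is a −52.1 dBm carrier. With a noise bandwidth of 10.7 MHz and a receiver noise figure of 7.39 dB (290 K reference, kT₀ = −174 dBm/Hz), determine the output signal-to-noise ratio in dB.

Noise floor: N = −174 + 10 log₁₀(B) + NF
10 log₁₀(1.07×10⁷) = 70.29 dB
N = −174 + 70.29 + 7.39 = −96.32 dBm
SNR = P_sig − N = −52.1 − (−96.32) = 44.22 dB → 44.2 dB

44.2 dB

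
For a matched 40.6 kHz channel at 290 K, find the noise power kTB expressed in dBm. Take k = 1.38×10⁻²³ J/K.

−127.9 dBm

P_n = kTB = 1.38×10⁻²³ × 290 × 4.06×10⁴ = 1.62×10⁻¹⁶ W
In dBm: 10 log₁₀(1.62×10⁻¹⁶ / 10⁻³) = −127.9 dBm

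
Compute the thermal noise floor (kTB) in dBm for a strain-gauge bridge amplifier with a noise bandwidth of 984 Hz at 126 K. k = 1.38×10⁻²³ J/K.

P_n = kTB = 1.38×10⁻²³ × 126 × 9.84×10² = 1.71×10⁻¹⁸ W
In dBm: 10 log₁₀(1.71×10⁻¹⁸ / 10⁻³) = −147.7 dBm

−147.7 dBm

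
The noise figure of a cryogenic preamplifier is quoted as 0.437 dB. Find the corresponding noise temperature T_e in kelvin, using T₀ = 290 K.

30.7 K

F = 10^(0.437/10) = 1.10586
T_e = (F − 1)·T₀ = (1.10586 − 1) × 290 = 30.7 K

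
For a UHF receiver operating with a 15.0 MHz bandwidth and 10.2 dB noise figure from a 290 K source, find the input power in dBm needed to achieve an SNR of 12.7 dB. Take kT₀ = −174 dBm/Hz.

−79.3 dBm

Sensitivity = −174 + 10 log₁₀(B) + NF + SNR_min
= −174 + 71.76 + 10.2 + 12.7
= −79.34 dBm → −79.3 dBm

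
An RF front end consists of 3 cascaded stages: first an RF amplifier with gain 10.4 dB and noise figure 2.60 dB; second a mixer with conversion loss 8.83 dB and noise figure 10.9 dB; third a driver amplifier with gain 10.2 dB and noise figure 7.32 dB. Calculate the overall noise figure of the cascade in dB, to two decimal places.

7.72 dB

Convert to linear (a loss of L dB is a gain of −L dB): F_i = 10^(NF_i/10), G_i = 10^(G_i,dB/10)
  Stage 1: F_1 = 10^(2.60/10) = 1.820, G_1 = 10^(10.4/10) = 10.96
  Stage 2: F_2 = 10^(10.9/10) = 12.30, G_2 = 10^(−8.83/10) = 0.1309
  Stage 3: F_3 = 10^(7.32/10) = 5.395, G_3 = 10^(10.2/10) = 10.47
Friis cascade:
  F = 1.820 + (12.30 − 1)/10.96 + (5.395 − 1)/1.435 = 5.912
NF = 10 log₁₀(5.912) = 7.72 dB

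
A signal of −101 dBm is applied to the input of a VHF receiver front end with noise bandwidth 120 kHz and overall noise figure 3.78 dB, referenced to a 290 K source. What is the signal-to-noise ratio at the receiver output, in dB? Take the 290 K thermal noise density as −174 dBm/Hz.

Noise floor: N = −174 + 10 log₁₀(B) + NF
10 log₁₀(1.20×10⁵) = 50.79 dB
N = −174 + 50.79 + 3.78 = −119.43 dBm
SNR = P_sig − N = −101 − (−119.43) = 18.43 dB → 18.4 dB

18.4 dB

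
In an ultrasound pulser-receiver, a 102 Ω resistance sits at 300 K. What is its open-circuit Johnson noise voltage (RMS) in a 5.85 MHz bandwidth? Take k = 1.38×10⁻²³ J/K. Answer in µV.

3.14 µV

V_n = √(4kTRB)
4kTRB = 4 × 1.38×10⁻²³ × 300 × 1.02×10² × 5.85×10⁶ = 9.88×10⁻¹² V²
V_n = √(9.88×10⁻¹²) = 3.14×10⁻⁶ V = 3.14 µV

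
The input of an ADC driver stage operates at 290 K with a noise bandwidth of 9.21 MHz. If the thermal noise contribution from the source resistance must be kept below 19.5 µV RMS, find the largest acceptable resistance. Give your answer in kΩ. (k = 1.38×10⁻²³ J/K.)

Johnson–Nyquist: V_n = √(4kTRB) ⇒ R = V_n² / (4kTB)
4kTB = 4 × 1.38×10⁻²³ × 290 × 9.21×10⁶ = 1.47×10⁻¹³
R = (1.95×10⁻⁵)² / 1.47×10⁻¹³ = 2.58×10³ Ω = 2.58 kΩ

2.58 kΩ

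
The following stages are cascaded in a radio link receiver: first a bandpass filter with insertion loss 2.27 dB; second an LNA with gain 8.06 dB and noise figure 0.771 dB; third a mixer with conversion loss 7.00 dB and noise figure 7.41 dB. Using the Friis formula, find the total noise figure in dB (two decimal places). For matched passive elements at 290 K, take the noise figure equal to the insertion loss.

Convert to linear (a loss of L dB is a gain of −L dB): F_i = 10^(NF_i/10), G_i = 10^(G_i,dB/10)
  Stage 1: F_1 = 10^(2.27/10) = 1.687, G_1 = 10^(−2.27/10) = 0.5929
  Stage 2: F_2 = 10^(0.771/10) = 1.194, G_2 = 10^(8.06/10) = 6.397
  Stage 3: F_3 = 10^(7.41/10) = 5.508, G_3 = 10^(−7.00/10) = 0.1995
Friis cascade:
  F = 1.687 + (1.194 − 1)/0.5929 + (5.508 − 1)/3.793 = 3.203
NF = 10 log₁₀(3.203) = 5.06 dB

5.06 dB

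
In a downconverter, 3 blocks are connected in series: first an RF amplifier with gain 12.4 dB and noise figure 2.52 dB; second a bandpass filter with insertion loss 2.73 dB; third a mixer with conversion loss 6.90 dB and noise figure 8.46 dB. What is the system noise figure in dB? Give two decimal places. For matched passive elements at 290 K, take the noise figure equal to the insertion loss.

Convert to linear (a loss of L dB is a gain of −L dB): F_i = 10^(NF_i/10), G_i = 10^(G_i,dB/10)
  Stage 1: F_1 = 10^(2.52/10) = 1.786, G_1 = 10^(12.4/10) = 17.38
  Stage 2: F_2 = 10^(2.73/10) = 1.875, G_2 = 10^(−2.73/10) = 0.5333
  Stage 3: F_3 = 10^(8.46/10) = 7.015, G_3 = 10^(−6.90/10) = 0.2042
Friis cascade:
  F = 1.786 + (1.875 − 1)/17.38 + (7.015 − 1)/9.268 = 2.486
NF = 10 log₁₀(2.486) = 3.95 dB

3.95 dB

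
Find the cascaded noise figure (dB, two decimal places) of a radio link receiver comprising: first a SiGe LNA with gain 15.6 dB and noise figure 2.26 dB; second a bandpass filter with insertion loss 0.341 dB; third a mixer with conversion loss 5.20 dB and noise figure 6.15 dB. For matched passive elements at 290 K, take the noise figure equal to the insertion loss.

Convert to linear (a loss of L dB is a gain of −L dB): F_i = 10^(NF_i/10), G_i = 10^(G_i,dB/10)
  Stage 1: F_1 = 10^(2.26/10) = 1.683, G_1 = 10^(15.6/10) = 36.31
  Stage 2: F_2 = 10^(0.341/10) = 1.082, G_2 = 10^(−0.341/10) = 0.9245
  Stage 3: F_3 = 10^(6.15/10) = 4.121, G_3 = 10^(−5.20/10) = 0.3020
Friis cascade:
  F = 1.683 + (1.082 − 1)/36.31 + (4.121 − 1)/33.57 = 1.778
NF = 10 log₁₀(1.778) = 2.50 dB

2.50 dB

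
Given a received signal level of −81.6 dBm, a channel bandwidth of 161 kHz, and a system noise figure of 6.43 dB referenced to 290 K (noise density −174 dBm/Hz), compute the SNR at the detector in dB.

33.9 dB

Noise floor: N = −174 + 10 log₁₀(B) + NF
10 log₁₀(1.61×10⁵) = 52.07 dB
N = −174 + 52.07 + 6.43 = −115.50 dBm
SNR = P_sig − N = −81.6 − (−115.50) = 33.90 dB → 33.9 dB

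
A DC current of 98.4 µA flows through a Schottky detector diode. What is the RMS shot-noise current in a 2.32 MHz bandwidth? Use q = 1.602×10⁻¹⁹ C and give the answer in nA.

8.55 nA

I_n = √(2qI·B)
2qI·B = 2 × 1.602×10⁻¹⁹ × 9.84×10⁻⁵ × 2.32×10⁶ = 7.31×10⁻¹⁷ A²
I_n = √(7.31×10⁻¹⁷) = 8.55×10⁻⁹ A = 8.55 nA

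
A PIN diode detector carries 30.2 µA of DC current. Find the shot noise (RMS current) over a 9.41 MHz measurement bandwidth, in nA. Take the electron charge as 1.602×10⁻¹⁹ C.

I_n = √(2qI·B)
2qI·B = 2 × 1.602×10⁻¹⁹ × 3.02×10⁻⁵ × 9.41×10⁶ = 9.11×10⁻¹⁷ A²
I_n = √(9.11×10⁻¹⁷) = 9.54×10⁻⁹ A = 9.54 nA

9.54 nA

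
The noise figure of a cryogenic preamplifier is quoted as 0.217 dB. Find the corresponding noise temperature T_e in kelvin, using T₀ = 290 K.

14.9 K

F = 10^(0.217/10) = 1.05124
T_e = (F − 1)·T₀ = (1.05124 − 1) × 290 = 14.9 K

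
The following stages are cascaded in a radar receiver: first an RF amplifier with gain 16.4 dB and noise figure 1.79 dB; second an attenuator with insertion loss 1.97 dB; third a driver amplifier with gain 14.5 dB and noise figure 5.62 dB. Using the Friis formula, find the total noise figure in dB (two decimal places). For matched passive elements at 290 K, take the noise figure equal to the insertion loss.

2.09 dB

Convert to linear (a loss of L dB is a gain of −L dB): F_i = 10^(NF_i/10), G_i = 10^(G_i,dB/10)
  Stage 1: F_1 = 10^(1.79/10) = 1.510, G_1 = 10^(16.4/10) = 43.65
  Stage 2: F_2 = 10^(1.97/10) = 1.574, G_2 = 10^(−1.97/10) = 0.6353
  Stage 3: F_3 = 10^(5.62/10) = 3.648, G_3 = 10^(14.5/10) = 28.18
Friis cascade:
  F = 1.510 + (1.574 − 1)/43.65 + (3.648 − 1)/27.73 = 1.619
NF = 10 log₁₀(1.619) = 2.09 dB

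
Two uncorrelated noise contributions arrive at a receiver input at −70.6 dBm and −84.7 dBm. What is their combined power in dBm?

−70.4 dBm

Convert to linear, add, convert back:
P₁ = 8.71×10⁻¹¹ W, P₂ = 3.39×10⁻¹² W
P_tot = 9.05×10⁻¹¹ W → 10 log₁₀(P_tot / 10⁻³) = −70.4 dBm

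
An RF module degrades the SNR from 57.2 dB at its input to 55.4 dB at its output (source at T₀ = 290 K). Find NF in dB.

1.8 dB

NF (dB) = SNR_in(dB) − SNR_out(dB) when the source is at T₀
NF = 57.2 − 55.4 = 1.8 dB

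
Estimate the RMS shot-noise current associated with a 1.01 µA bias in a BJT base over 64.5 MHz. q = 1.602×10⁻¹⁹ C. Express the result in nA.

4.57 nA

I_n = √(2qI·B)
2qI·B = 2 × 1.602×10⁻¹⁹ × 1.01×10⁻⁶ × 6.45×10⁷ = 2.09×10⁻¹⁷ A²
I_n = √(2.09×10⁻¹⁷) = 4.57×10⁻⁹ A = 4.57 nA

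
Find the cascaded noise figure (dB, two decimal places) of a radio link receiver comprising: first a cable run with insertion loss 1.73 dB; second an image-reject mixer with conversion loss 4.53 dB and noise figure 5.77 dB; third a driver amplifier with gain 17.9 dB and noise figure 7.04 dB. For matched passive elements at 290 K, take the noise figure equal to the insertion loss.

13.57 dB

Convert to linear (a loss of L dB is a gain of −L dB): F_i = 10^(NF_i/10), G_i = 10^(G_i,dB/10)
  Stage 1: F_1 = 10^(1.73/10) = 1.489, G_1 = 10^(−1.73/10) = 0.6714
  Stage 2: F_2 = 10^(5.77/10) = 3.776, G_2 = 10^(−4.53/10) = 0.3524
  Stage 3: F_3 = 10^(7.04/10) = 5.058, G_3 = 10^(17.9/10) = 61.66
Friis cascade:
  F = 1.489 + (3.776 − 1)/0.6714 + (5.058 − 1)/0.2366 = 22.78
NF = 10 log₁₀(22.78) = 13.57 dB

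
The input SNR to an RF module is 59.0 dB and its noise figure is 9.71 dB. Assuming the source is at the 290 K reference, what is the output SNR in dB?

49.29 dB

By definition F = SNR_in/SNR_out, so in dB: SNR_out = SNR_in − NF
SNR_out = 59.0 − 9.71 = 49.29 dB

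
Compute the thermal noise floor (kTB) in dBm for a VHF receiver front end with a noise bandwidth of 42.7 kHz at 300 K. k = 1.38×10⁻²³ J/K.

−127.5 dBm

P_n = kTB = 1.38×10⁻²³ × 300 × 4.27×10⁴ = 1.77×10⁻¹⁶ W
In dBm: 10 log₁₀(1.77×10⁻¹⁶ / 10⁻³) = −127.5 dBm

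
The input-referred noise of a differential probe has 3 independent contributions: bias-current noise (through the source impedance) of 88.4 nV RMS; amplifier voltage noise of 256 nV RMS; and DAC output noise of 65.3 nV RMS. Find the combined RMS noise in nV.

279 nV

Uncorrelated sources add in power (mean-square): V_tot = √(ΣV_i²)
V_tot = √[(8.84×10⁻⁸)² + (2.56×10⁻⁷)² + (6.53×10⁻⁸)²] = 2.79×10⁻⁷ V = 279 nV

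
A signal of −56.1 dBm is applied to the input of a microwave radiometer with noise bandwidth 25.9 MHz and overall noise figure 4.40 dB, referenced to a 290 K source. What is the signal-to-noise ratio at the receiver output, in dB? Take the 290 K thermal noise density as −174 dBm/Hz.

39.4 dB

Noise floor: N = −174 + 10 log₁₀(B) + NF
10 log₁₀(2.59×10⁷) = 74.13 dB
N = −174 + 74.13 + 4.40 = −95.47 dBm
SNR = P_sig − N = −56.1 − (−95.47) = 39.37 dB → 39.4 dB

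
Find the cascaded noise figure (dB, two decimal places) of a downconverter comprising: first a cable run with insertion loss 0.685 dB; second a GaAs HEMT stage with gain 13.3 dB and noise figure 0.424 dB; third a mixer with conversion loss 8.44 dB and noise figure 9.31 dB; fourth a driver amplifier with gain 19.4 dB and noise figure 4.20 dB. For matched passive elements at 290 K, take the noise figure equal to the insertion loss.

3.67 dB

Convert to linear (a loss of L dB is a gain of −L dB): F_i = 10^(NF_i/10), G_i = 10^(G_i,dB/10)
  Stage 1: F_1 = 10^(0.685/10) = 1.171, G_1 = 10^(−0.685/10) = 0.8541
  Stage 2: F_2 = 10^(0.424/10) = 1.103, G_2 = 10^(13.3/10) = 21.38
  Stage 3: F_3 = 10^(9.31/10) = 8.531, G_3 = 10^(−8.44/10) = 0.1432
  Stage 4: F_4 = 10^(4.20/10) = 2.630, G_4 = 10^(19.4/10) = 87.10
Friis cascade:
  F = 1.171 + (1.103 − 1)/0.8541 + (8.531 − 1)/18.26 + (2.630 − 1)/2.615 = 2.327
NF = 10 log₁₀(2.327) = 3.67 dB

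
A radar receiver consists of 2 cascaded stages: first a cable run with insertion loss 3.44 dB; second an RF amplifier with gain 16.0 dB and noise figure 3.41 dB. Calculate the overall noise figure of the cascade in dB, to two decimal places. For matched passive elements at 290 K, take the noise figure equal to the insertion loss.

Convert to linear (a loss of L dB is a gain of −L dB): F_i = 10^(NF_i/10), G_i = 10^(G_i,dB/10)
  Stage 1: F_1 = 10^(3.44/10) = 2.208, G_1 = 10^(−3.44/10) = 0.4529
  Stage 2: F_2 = 10^(3.41/10) = 2.193, G_2 = 10^(16.0/10) = 39.81
Friis cascade:
  F = 2.208 + (2.193 − 1)/0.4529 = 4.842
NF = 10 log₁₀(4.842) = 6.85 dB

6.85 dB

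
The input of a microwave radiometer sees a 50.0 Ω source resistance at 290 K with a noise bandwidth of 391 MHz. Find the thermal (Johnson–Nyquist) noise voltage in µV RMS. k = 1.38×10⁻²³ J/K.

17.7 µV

V_n = √(4kTRB)
4kTRB = 4 × 1.38×10⁻²³ × 290 × 5.00×10¹ × 3.91×10⁸ = 3.13×10⁻¹⁰ V²
V_n = √(3.13×10⁻¹⁰) = 1.77×10⁻⁵ V = 17.7 µV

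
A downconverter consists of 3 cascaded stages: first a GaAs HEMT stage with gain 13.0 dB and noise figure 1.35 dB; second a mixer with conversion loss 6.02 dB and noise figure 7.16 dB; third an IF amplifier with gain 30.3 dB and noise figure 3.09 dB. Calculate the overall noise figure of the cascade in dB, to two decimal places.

2.51 dB

Convert to linear (a loss of L dB is a gain of −L dB): F_i = 10^(NF_i/10), G_i = 10^(G_i,dB/10)
  Stage 1: F_1 = 10^(1.35/10) = 1.365, G_1 = 10^(13.0/10) = 19.95
  Stage 2: F_2 = 10^(7.16/10) = 5.200, G_2 = 10^(−6.02/10) = 0.2500
  Stage 3: F_3 = 10^(3.09/10) = 2.037, G_3 = 10^(30.3/10) = 1072
Friis cascade:
  F = 1.365 + (5.200 − 1)/19.95 + (2.037 − 1)/4.989 = 1.783
NF = 10 log₁₀(1.783) = 2.51 dB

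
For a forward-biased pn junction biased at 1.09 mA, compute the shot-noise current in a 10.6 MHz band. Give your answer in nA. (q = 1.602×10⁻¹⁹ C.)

I_n = √(2qI·B)
2qI·B = 2 × 1.602×10⁻¹⁹ × 1.09×10⁻³ × 1.06×10⁷ = 3.70×10⁻¹⁵ A²
I_n = √(3.70×10⁻¹⁵) = 6.08×10⁻⁸ A = 60.8 nA

60.8 nA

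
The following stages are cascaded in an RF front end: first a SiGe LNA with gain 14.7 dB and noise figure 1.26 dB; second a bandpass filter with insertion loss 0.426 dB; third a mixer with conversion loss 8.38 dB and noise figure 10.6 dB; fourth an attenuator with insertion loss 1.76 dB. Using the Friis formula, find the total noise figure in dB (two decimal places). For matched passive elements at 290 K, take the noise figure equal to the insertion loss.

Convert to linear (a loss of L dB is a gain of −L dB): F_i = 10^(NF_i/10), G_i = 10^(G_i,dB/10)
  Stage 1: F_1 = 10^(1.26/10) = 1.337, G_1 = 10^(14.7/10) = 29.51
  Stage 2: F_2 = 10^(0.426/10) = 1.103, G_2 = 10^(−0.426/10) = 0.9066
  Stage 3: F_3 = 10^(10.6/10) = 11.48, G_3 = 10^(−8.38/10) = 0.1452
  Stage 4: F_4 = 10^(1.76/10) = 1.500, G_4 = 10^(−1.76/10) = 0.6668
Friis cascade:
  F = 1.337 + (1.103 − 1)/29.51 + (11.48 − 1)/26.75 + (1.500 − 1)/3.885 = 1.860
NF = 10 log₁₀(1.860) = 2.70 dB

2.70 dB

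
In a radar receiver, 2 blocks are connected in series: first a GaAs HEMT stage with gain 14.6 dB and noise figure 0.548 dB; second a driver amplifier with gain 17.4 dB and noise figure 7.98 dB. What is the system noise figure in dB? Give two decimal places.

1.20 dB

Convert to linear (a loss of L dB is a gain of −L dB): F_i = 10^(NF_i/10), G_i = 10^(G_i,dB/10)
  Stage 1: F_1 = 10^(0.548/10) = 1.134, G_1 = 10^(14.6/10) = 28.84
  Stage 2: F_2 = 10^(7.98/10) = 6.281, G_2 = 10^(17.4/10) = 54.95
Friis cascade:
  F = 1.134 + (6.281 − 1)/28.84 = 1.318
NF = 10 log₁₀(1.318) = 1.20 dB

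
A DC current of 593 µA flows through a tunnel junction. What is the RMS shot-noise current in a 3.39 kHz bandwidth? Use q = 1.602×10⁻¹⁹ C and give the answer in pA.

I_n = √(2qI·B)
2qI·B = 2 × 1.602×10⁻¹⁹ × 5.93×10⁻⁴ × 3.39×10³ = 6.44×10⁻¹⁹ A²
I_n = √(6.44×10⁻¹⁹) = 8.03×10⁻¹⁰ A = 803 pA

803 pA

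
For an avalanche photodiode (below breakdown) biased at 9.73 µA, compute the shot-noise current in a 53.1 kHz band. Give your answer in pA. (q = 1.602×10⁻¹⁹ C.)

I_n = √(2qI·B)
2qI·B = 2 × 1.602×10⁻¹⁹ × 9.73×10⁻⁶ × 5.31×10⁴ = 1.66×10⁻¹⁹ A²
I_n = √(1.66×10⁻¹⁹) = 4.07×10⁻¹⁰ A = 407 pA

407 pA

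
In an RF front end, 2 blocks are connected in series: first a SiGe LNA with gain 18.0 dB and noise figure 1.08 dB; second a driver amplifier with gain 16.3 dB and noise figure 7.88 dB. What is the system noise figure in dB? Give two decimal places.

Convert to linear (a loss of L dB is a gain of −L dB): F_i = 10^(NF_i/10), G_i = 10^(G_i,dB/10)
  Stage 1: F_1 = 10^(1.08/10) = 1.282, G_1 = 10^(18.0/10) = 63.10
  Stage 2: F_2 = 10^(7.88/10) = 6.138, G_2 = 10^(16.3/10) = 42.66
Friis cascade:
  F = 1.282 + (6.138 − 1)/63.10 = 1.364
NF = 10 log₁₀(1.364) = 1.35 dB

1.35 dB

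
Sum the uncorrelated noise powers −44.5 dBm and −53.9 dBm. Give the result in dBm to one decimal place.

Convert to linear, add, convert back:
P₁ = 3.55×10⁻⁸ W, P₂ = 4.07×10⁻⁹ W
P_tot = 3.96×10⁻⁸ W → 10 log₁₀(P_tot / 10⁻³) = −44.0 dBm

−44.0 dBm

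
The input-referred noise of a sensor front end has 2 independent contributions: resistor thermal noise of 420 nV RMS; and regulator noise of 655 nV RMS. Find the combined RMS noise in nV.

Uncorrelated sources add in power (mean-square): V_tot = √(ΣV_i²)
V_tot = √[(4.20×10⁻⁷)² + (6.55×10⁻⁷)²] = 7.78×10⁻⁷ V = 778 nV

778 nV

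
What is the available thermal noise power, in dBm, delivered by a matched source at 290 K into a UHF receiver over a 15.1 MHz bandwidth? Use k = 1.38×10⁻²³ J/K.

P_n = kTB = 1.38×10⁻²³ × 290 × 1.51×10⁷ = 6.04×10⁻¹⁴ W
In dBm: 10 log₁₀(6.04×10⁻¹⁴ / 10⁻³) = −102.2 dBm

−102.2 dBm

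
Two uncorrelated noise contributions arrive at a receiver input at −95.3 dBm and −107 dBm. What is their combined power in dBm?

Convert to linear, add, convert back:
P₁ = 2.95×10⁻¹³ W, P₂ = 2.00×10⁻¹⁴ W
P_tot = 3.15×10⁻¹³ W → 10 log₁₀(P_tot / 10⁻³) = −95.0 dBm

−95.0 dBm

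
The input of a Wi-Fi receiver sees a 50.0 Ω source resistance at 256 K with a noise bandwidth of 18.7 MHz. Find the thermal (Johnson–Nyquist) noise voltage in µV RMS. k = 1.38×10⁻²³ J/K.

V_n = √(4kTRB)
4kTRB = 4 × 1.38×10⁻²³ × 256 × 5.00×10¹ × 1.87×10⁷ = 1.32×10⁻¹¹ V²
V_n = √(1.32×10⁻¹¹) = 3.63×10⁻⁶ V = 3.63 µV

3.63 µV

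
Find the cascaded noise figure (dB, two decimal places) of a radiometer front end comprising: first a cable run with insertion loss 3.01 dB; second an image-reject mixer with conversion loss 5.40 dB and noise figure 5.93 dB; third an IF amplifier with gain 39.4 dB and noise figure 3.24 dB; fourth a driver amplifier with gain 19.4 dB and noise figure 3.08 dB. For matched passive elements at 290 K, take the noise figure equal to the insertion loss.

Convert to linear (a loss of L dB is a gain of −L dB): F_i = 10^(NF_i/10), G_i = 10^(G_i,dB/10)
  Stage 1: F_1 = 10^(3.01/10) = 2.000, G_1 = 10^(−3.01/10) = 0.5000
  Stage 2: F_2 = 10^(5.93/10) = 3.917, G_2 = 10^(−5.40/10) = 0.2884
  Stage 3: F_3 = 10^(3.24/10) = 2.109, G_3 = 10^(39.4/10) = 8710
  Stage 4: F_4 = 10^(3.08/10) = 2.032, G_4 = 10^(19.4/10) = 87.10
Friis cascade:
  F = 2.000 + (3.917 − 1)/0.5000 + (2.109 − 1)/0.1442 + (2.032 − 1)/1256 = 15.52
NF = 10 log₁₀(15.52) = 11.91 dB

11.91 dB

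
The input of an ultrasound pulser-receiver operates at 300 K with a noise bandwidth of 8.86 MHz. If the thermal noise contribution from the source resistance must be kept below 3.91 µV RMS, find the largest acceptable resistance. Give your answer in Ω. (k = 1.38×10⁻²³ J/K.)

104 Ω

Johnson–Nyquist: V_n = √(4kTRB) ⇒ R = V_n² / (4kTB)
4kTB = 4 × 1.38×10⁻²³ × 300 × 8.86×10⁶ = 1.47×10⁻¹³
R = (3.91×10⁻⁶)² / 1.47×10⁻¹³ = 1.04×10² Ω = 104 Ω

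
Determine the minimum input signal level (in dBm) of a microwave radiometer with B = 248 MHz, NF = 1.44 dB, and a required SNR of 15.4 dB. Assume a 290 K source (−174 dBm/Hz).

−73.2 dBm

Sensitivity = −174 + 10 log₁₀(B) + NF + SNR_min
= −174 + 83.94 + 1.44 + 15.4
= −73.22 dBm → −73.2 dBm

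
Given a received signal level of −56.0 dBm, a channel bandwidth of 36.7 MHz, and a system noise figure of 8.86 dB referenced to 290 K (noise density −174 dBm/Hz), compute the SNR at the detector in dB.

Noise floor: N = −174 + 10 log₁₀(B) + NF
10 log₁₀(3.67×10⁷) = 75.65 dB
N = −174 + 75.65 + 8.86 = −89.49 dBm
SNR = P_sig − N = −56.0 − (−89.49) = 33.49 dB → 33.5 dB

33.5 dB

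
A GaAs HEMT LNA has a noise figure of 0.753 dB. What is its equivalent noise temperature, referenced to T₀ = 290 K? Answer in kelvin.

54.9 K

F = 10^(0.753/10) = 1.18932
T_e = (F − 1)·T₀ = (1.18932 − 1) × 290 = 54.9 K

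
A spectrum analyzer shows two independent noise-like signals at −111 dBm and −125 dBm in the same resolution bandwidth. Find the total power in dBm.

−110.8 dBm

Convert to linear, add, convert back:
P₁ = 7.94×10⁻¹⁵ W, P₂ = 3.16×10⁻¹⁶ W
P_tot = 8.26×10⁻¹⁵ W → 10 log₁₀(P_tot / 10⁻³) = −110.8 dBm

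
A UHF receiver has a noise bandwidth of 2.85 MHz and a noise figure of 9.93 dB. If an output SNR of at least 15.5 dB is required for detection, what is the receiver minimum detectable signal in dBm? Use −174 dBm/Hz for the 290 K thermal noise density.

Sensitivity = −174 + 10 log₁₀(B) + NF + SNR_min
= −174 + 64.55 + 9.93 + 15.5
= −84.02 dBm → −84.0 dBm

−84.0 dBm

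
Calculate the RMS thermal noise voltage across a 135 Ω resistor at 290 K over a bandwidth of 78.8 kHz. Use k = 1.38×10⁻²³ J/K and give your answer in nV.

413 nV

V_n = √(4kTRB)
4kTRB = 4 × 1.38×10⁻²³ × 290 × 1.35×10² × 7.88×10⁴ = 1.70×10⁻¹³ V²
V_n = √(1.70×10⁻¹³) = 4.13×10⁻⁷ V = 413 nV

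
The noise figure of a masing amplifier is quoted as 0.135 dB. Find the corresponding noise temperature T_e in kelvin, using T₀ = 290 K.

9.16 K

F = 10^(0.135/10) = 1.03157
T_e = (F − 1)·T₀ = (1.03157 − 1) × 290 = 9.16 K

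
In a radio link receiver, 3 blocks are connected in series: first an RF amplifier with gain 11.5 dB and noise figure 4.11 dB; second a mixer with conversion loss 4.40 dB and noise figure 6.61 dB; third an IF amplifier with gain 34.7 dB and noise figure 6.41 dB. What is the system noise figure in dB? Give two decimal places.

Convert to linear (a loss of L dB is a gain of −L dB): F_i = 10^(NF_i/10), G_i = 10^(G_i,dB/10)
  Stage 1: F_1 = 10^(4.11/10) = 2.576, G_1 = 10^(11.5/10) = 14.13
  Stage 2: F_2 = 10^(6.61/10) = 4.581, G_2 = 10^(−4.40/10) = 0.3631
  Stage 3: F_3 = 10^(6.41/10) = 4.375, G_3 = 10^(34.7/10) = 2951
Friis cascade:
  F = 2.576 + (4.581 − 1)/14.13 + (4.375 − 1)/5.129 = 3.488
NF = 10 log₁₀(3.488) = 5.43 dB

5.43 dB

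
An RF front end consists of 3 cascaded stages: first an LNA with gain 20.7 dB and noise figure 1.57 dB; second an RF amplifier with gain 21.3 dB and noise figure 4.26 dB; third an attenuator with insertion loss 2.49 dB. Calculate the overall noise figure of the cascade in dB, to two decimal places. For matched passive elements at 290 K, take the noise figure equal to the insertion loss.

Convert to linear (a loss of L dB is a gain of −L dB): F_i = 10^(NF_i/10), G_i = 10^(G_i,dB/10)
  Stage 1: F_1 = 10^(1.57/10) = 1.435, G_1 = 10^(20.7/10) = 117.5
  Stage 2: F_2 = 10^(4.26/10) = 2.667, G_2 = 10^(21.3/10) = 134.9
  Stage 3: F_3 = 10^(2.49/10) = 1.774, G_3 = 10^(−2.49/10) = 0.5636
Friis cascade:
  F = 1.435 + (2.667 − 1)/117.5 + (1.774 − 1)/1.585×10⁴ = 1.450
NF = 10 log₁₀(1.450) = 1.61 dB

1.61 dB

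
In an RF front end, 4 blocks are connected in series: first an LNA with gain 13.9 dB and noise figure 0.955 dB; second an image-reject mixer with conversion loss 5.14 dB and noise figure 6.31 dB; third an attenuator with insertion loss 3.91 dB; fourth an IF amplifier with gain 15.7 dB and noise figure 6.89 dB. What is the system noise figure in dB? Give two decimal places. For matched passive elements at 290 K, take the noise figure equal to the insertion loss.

4.54 dB

Convert to linear (a loss of L dB is a gain of −L dB): F_i = 10^(NF_i/10), G_i = 10^(G_i,dB/10)
  Stage 1: F_1 = 10^(0.955/10) = 1.246, G_1 = 10^(13.9/10) = 24.55
  Stage 2: F_2 = 10^(6.31/10) = 4.276, G_2 = 10^(−5.14/10) = 0.3062
  Stage 3: F_3 = 10^(3.91/10) = 2.460, G_3 = 10^(−3.91/10) = 0.4064
  Stage 4: F_4 = 10^(6.89/10) = 4.887, G_4 = 10^(15.7/10) = 37.15
Friis cascade:
  F = 1.246 + (4.276 − 1)/24.55 + (2.460 − 1)/7.516 + (4.887 − 1)/3.055 = 2.846
NF = 10 log₁₀(2.846) = 4.54 dB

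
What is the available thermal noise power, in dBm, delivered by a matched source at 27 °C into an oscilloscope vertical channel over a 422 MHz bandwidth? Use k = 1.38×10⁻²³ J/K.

T = 27 °C + 273.15 = 300.15 K
P_n = kTB = 1.38×10⁻²³ × 300.15 × 4.22×10⁸ = 1.75×10⁻¹² W
In dBm: 10 log₁₀(1.75×10⁻¹² / 10⁻³) = −87.6 dBm

−87.6 dBm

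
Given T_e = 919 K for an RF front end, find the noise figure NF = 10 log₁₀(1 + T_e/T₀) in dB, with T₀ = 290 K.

F = 1 + T_e/T₀ = 1 + 919/290 = 4.16897
NF = 10 log₁₀(4.16897) = 6.20 dB

6.20 dB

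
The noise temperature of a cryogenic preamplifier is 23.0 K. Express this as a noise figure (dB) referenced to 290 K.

0.331 dB

F = 1 + T_e/T₀ = 1 + 23.0/290 = 1.07931
NF = 10 log₁₀(1.07931) = 0.331 dB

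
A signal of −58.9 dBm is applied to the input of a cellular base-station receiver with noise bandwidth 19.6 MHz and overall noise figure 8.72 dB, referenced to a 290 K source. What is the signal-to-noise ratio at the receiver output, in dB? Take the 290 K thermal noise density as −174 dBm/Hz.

33.5 dB

Noise floor: N = −174 + 10 log₁₀(B) + NF
10 log₁₀(1.96×10⁷) = 72.92 dB
N = −174 + 72.92 + 8.72 = −92.36 dBm
SNR = P_sig − N = −58.9 − (−92.36) = 33.46 dB → 33.5 dB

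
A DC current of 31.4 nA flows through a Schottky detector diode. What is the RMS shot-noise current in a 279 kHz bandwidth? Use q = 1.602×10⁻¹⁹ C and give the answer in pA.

53.0 pA

I_n = √(2qI·B)
2qI·B = 2 × 1.602×10⁻¹⁹ × 3.14×10⁻⁸ × 2.79×10⁵ = 2.81×10⁻²¹ A²
I_n = √(2.81×10⁻²¹) = 5.30×10⁻¹¹ A = 53.0 pA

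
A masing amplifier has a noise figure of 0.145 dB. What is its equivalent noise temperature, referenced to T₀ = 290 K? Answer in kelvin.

9.85 K

F = 10^(0.145/10) = 1.03395
T_e = (F − 1)·T₀ = (1.03395 − 1) × 290 = 9.85 K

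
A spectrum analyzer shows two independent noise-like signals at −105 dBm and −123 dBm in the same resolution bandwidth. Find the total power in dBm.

−104.9 dBm

Convert to linear, add, convert back:
P₁ = 3.16×10⁻¹⁴ W, P₂ = 5.01×10⁻¹⁶ W
P_tot = 3.21×10⁻¹⁴ W → 10 log₁₀(P_tot / 10⁻³) = −104.9 dBm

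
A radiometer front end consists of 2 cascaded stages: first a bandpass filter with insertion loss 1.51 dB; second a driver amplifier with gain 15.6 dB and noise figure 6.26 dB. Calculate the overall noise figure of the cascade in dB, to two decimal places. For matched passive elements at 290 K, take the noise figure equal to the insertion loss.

7.77 dB

Convert to linear (a loss of L dB is a gain of −L dB): F_i = 10^(NF_i/10), G_i = 10^(G_i,dB/10)
  Stage 1: F_1 = 10^(1.51/10) = 1.416, G_1 = 10^(−1.51/10) = 0.7063
  Stage 2: F_2 = 10^(6.26/10) = 4.227, G_2 = 10^(15.6/10) = 36.31
Friis cascade:
  F = 1.416 + (4.227 − 1)/0.7063 = 5.984
NF = 10 log₁₀(5.984) = 7.77 dB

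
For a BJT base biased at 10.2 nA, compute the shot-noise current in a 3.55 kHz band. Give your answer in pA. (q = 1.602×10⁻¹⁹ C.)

3.41 pA

I_n = √(2qI·B)
2qI·B = 2 × 1.602×10⁻¹⁹ × 1.02×10⁻⁸ × 3.55×10³ = 1.16×10⁻²³ A²
I_n = √(1.16×10⁻²³) = 3.41×10⁻¹² A = 3.41 pA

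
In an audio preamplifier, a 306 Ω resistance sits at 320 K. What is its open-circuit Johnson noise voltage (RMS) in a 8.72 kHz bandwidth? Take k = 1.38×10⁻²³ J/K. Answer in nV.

V_n = √(4kTRB)
4kTRB = 4 × 1.38×10⁻²³ × 320 × 3.06×10² × 8.72×10³ = 4.71×10⁻¹⁴ V²
V_n = √(4.71×10⁻¹⁴) = 2.17×10⁻⁷ V = 217 nV

217 nV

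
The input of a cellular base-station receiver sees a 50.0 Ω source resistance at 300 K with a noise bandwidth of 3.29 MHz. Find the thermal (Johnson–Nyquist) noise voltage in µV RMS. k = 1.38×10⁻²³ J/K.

1.65 µV

V_n = √(4kTRB)
4kTRB = 4 × 1.38×10⁻²³ × 300 × 5.00×10¹ × 3.29×10⁶ = 2.72×10⁻¹² V²
V_n = √(2.72×10⁻¹²) = 1.65×10⁻⁶ V = 1.65 µV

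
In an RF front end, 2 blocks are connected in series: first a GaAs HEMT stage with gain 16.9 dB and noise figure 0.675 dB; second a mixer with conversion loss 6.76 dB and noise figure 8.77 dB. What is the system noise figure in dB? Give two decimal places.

Convert to linear (a loss of L dB is a gain of −L dB): F_i = 10^(NF_i/10), G_i = 10^(G_i,dB/10)
  Stage 1: F_1 = 10^(0.675/10) = 1.168, G_1 = 10^(16.9/10) = 48.98
  Stage 2: F_2 = 10^(8.77/10) = 7.534, G_2 = 10^(−6.76/10) = 0.2109
Friis cascade:
  F = 1.168 + (7.534 − 1)/48.98 = 1.302
NF = 10 log₁₀(1.302) = 1.14 dB

1.14 dB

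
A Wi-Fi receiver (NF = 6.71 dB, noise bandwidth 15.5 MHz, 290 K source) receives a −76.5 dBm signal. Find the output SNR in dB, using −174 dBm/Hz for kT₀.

Noise floor: N = −174 + 10 log₁₀(B) + NF
10 log₁₀(1.55×10⁷) = 71.9 dB
N = −174 + 71.9 + 6.71 = −95.39 dBm
SNR = P_sig − N = −76.5 − (−95.39) = 18.89 dB → 18.9 dB

18.9 dB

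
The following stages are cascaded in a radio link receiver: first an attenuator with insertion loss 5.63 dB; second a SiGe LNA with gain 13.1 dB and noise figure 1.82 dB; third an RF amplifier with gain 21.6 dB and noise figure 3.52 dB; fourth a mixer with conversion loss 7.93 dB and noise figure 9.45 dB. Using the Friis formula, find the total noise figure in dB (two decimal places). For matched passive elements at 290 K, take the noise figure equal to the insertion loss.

7.63 dB

Convert to linear (a loss of L dB is a gain of −L dB): F_i = 10^(NF_i/10), G_i = 10^(G_i,dB/10)
  Stage 1: F_1 = 10^(5.63/10) = 3.656, G_1 = 10^(−5.63/10) = 0.2735
  Stage 2: F_2 = 10^(1.82/10) = 1.521, G_2 = 10^(13.1/10) = 20.42
  Stage 3: F_3 = 10^(3.52/10) = 2.249, G_3 = 10^(21.6/10) = 144.5
  Stage 4: F_4 = 10^(9.45/10) = 8.810, G_4 = 10^(−7.93/10) = 0.1611
Friis cascade:
  F = 3.656 + (1.521 − 1)/0.2735 + (2.249 − 1)/5.585 + (8.810 − 1)/807.2 = 5.792
NF = 10 log₁₀(5.792) = 7.63 dB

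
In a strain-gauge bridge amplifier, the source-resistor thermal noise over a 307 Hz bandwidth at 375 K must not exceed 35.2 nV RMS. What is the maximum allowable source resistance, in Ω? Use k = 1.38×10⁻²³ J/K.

Johnson–Nyquist: V_n = √(4kTRB) ⇒ R = V_n² / (4kTB)
4kTB = 4 × 1.38×10⁻²³ × 375 × 3.07×10² = 6.35×10⁻¹⁸
R = (3.52×10⁻⁸)² / 6.35×10⁻¹⁸ = 1.95×10² Ω = 195 Ω

195 Ω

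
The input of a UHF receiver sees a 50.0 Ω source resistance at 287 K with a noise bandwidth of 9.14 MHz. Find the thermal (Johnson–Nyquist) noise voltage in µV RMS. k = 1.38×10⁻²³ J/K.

V_n = √(4kTRB)
4kTRB = 4 × 1.38×10⁻²³ × 287 × 5.00×10¹ × 9.14×10⁶ = 7.24×10⁻¹² V²
V_n = √(7.24×10⁻¹²) = 2.69×10⁻⁶ V = 2.69 µV

2.69 µV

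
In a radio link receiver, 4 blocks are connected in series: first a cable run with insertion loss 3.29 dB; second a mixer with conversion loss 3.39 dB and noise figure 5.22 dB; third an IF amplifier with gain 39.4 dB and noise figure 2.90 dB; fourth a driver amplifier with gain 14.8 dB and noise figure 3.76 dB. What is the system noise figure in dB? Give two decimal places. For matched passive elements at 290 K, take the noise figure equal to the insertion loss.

Convert to linear (a loss of L dB is a gain of −L dB): F_i = 10^(NF_i/10), G_i = 10^(G_i,dB/10)
  Stage 1: F_1 = 10^(3.29/10) = 2.133, G_1 = 10^(−3.29/10) = 0.4688
  Stage 2: F_2 = 10^(5.22/10) = 3.327, G_2 = 10^(−3.39/10) = 0.4581
  Stage 3: F_3 = 10^(2.90/10) = 1.950, G_3 = 10^(39.4/10) = 8710
  Stage 4: F_4 = 10^(3.76/10) = 2.377, G_4 = 10^(14.8/10) = 30.20
Friis cascade:
  F = 2.133 + (3.327 − 1)/0.4688 + (1.950 − 1)/0.2148 + (2.377 − 1)/1871 = 11.52
NF = 10 log₁₀(11.52) = 10.61 dB

10.61 dB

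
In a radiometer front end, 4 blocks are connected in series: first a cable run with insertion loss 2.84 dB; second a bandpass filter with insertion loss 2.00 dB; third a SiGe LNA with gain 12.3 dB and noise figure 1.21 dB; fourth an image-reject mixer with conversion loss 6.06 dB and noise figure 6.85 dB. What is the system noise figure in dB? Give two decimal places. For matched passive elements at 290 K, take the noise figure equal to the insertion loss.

Convert to linear (a loss of L dB is a gain of −L dB): F_i = 10^(NF_i/10), G_i = 10^(G_i,dB/10)
  Stage 1: F_1 = 10^(2.84/10) = 1.923, G_1 = 10^(−2.84/10) = 0.5200
  Stage 2: F_2 = 10^(2.00/10) = 1.585, G_2 = 10^(−2.00/10) = 0.6310
  Stage 3: F_3 = 10^(1.21/10) = 1.321, G_3 = 10^(12.3/10) = 16.98
  Stage 4: F_4 = 10^(6.85/10) = 4.842, G_4 = 10^(−6.06/10) = 0.2477
Friis cascade:
  F = 1.923 + (1.585 − 1)/0.5200 + (1.321 − 1)/0.3281 + (4.842 − 1)/5.572 = 4.717
NF = 10 log₁₀(4.717) = 6.74 dB

6.74 dB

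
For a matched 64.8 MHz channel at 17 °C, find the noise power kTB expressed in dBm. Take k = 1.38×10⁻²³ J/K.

−95.9 dBm

T = 17 °C + 273.15 = 290.15 K
P_n = kTB = 1.38×10⁻²³ × 290.15 × 6.48×10⁷ = 2.59×10⁻¹³ W
In dBm: 10 log₁₀(2.59×10⁻¹³ / 10⁻³) = −95.9 dBm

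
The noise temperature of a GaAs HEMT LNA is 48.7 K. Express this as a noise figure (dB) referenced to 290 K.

0.674 dB

F = 1 + T_e/T₀ = 1 + 48.7/290 = 1.16793
NF = 10 log₁₀(1.16793) = 0.674 dB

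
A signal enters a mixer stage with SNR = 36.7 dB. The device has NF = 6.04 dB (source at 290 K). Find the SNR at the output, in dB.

30.66 dB

By definition F = SNR_in/SNR_out, so in dB: SNR_out = SNR_in − NF
SNR_out = 36.7 − 6.04 = 30.66 dB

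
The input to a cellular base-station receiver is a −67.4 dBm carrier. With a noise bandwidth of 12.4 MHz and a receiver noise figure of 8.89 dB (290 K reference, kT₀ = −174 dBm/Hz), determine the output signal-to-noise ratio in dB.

26.8 dB

Noise floor: N = −174 + 10 log₁₀(B) + NF
10 log₁₀(1.24×10⁷) = 70.93 dB
N = −174 + 70.93 + 8.89 = −94.18 dBm
SNR = P_sig − N = −67.4 − (−94.18) = 26.78 dB → 26.8 dB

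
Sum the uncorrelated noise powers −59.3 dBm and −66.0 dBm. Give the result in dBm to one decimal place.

Convert to linear, add, convert back:
P₁ = 1.17×10⁻⁹ W, P₂ = 2.51×10⁻¹⁰ W
P_tot = 1.43×10⁻⁹ W → 10 log₁₀(P_tot / 10⁻³) = −58.5 dBm

−58.5 dBm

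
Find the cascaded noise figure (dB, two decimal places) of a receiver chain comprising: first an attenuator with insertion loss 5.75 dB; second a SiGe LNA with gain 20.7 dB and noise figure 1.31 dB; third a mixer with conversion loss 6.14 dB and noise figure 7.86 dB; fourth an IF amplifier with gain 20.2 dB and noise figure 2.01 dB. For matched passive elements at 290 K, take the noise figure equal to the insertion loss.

Convert to linear (a loss of L dB is a gain of −L dB): F_i = 10^(NF_i/10), G_i = 10^(G_i,dB/10)
  Stage 1: F_1 = 10^(5.75/10) = 3.758, G_1 = 10^(−5.75/10) = 0.2661
  Stage 2: F_2 = 10^(1.31/10) = 1.352, G_2 = 10^(20.7/10) = 117.5
  Stage 3: F_3 = 10^(7.86/10) = 6.109, G_3 = 10^(−6.14/10) = 0.2432
  Stage 4: F_4 = 10^(2.01/10) = 1.589, G_4 = 10^(20.2/10) = 104.7
Friis cascade:
  F = 3.758 + (1.352 − 1)/0.2661 + (6.109 − 1)/31.26 + (1.589 − 1)/7.603 = 5.322
NF = 10 log₁₀(5.322) = 7.26 dB

7.26 dB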